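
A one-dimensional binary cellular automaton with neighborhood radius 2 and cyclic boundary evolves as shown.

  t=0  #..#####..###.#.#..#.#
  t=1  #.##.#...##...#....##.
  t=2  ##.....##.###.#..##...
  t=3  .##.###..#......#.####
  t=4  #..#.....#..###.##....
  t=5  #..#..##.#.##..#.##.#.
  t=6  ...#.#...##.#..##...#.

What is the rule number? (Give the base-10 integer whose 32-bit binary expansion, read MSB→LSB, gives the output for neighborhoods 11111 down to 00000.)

2301237435

  ##### -> #   bit 31 = 1  t=0,i=5
  ####. -> .   bit 30 = 0  t=0,i=6
  ###.# -> .   bit 29 = 0  t=0,i=12
  ###.. -> .   bit 28 = 0  t=0,i=7
  ##.## -> #   bit 27 = 1  t=2,i=9
  ##.#. -> .   bit 26 = 0  t=0,i=13
  ##..# -> .   bit 25 = 0  t=0,i=1
  ##... -> #   bit 24 = 1  t=1,i=11
  #.### -> .   bit 23 = 0  t=2,i=10
  #.##. -> .   bit 22 = 0  t=0,i=21
  #.#.# -> #   bit 21 = 1  t=0,i=14
  #.#.. -> .   bit 20 = 0  t=0,i=16
  #..## -> #   bit 19 = 1  t=0,i=2
  #..#. -> .   bit 18 = 0  t=0,i=18
  #...# -> #   bit 17 = 1  t=1,i=7
  #.... -> .   bit 16 = 0  t=1,i=16
  .#### -> .   bit 15 = 0  t=0,i=4
  .###. -> .   bit 14 = 0  t=0,i=11
  .##.# -> .   bit 13 = 0  t=1,i=3
  .##.. -> #   bit 12 = 1  t=0,i=0
  .#.## -> #   bit 11 = 1  t=0,i=20
  .#.#. -> .   bit 10 = 0  t=0,i=15
  .#..# -> .   bit 9 = 0  t=0,i=17
  .#... -> .   bit 8 = 0  t=1,i=6
  ..### -> #   bit 7 = 1  t=0,i=3
  ..##. -> .   bit 6 = 0  t=1,i=9
  ..#.# -> #   bit 5 = 1  t=0,i=19
  ..#.. -> #   bit 4 = 1  t=1,i=14
  ...## -> #   bit 3 = 1  t=1,i=8
  ...#. -> .   bit 2 = 0  t=1,i=13
  ....# -> #   bit 1 = 1  t=1,i=17
  ..... -> #   bit 0 = 1  t=2,i=4
  bits 10001001001010100001100010111011 = 2301237435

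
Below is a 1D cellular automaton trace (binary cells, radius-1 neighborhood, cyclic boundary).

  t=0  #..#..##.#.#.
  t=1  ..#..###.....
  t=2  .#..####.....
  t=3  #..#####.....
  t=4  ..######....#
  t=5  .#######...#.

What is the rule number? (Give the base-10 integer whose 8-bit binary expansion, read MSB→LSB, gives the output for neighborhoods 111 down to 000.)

  nb ###: next=#  (t=1,i=6, bit7=1)
  nb ##.: next=#  (t=0,i=7, bit6=1)
  nb #.#: next=.  (t=0,i=8, bit5=0)
  nb #..: next=.  (t=0,i=1, bit4=0)
  nb .##: next=#  (t=0,i=6, bit3=1)
  nb .#.: next=.  (t=0,i=0, bit2=0)
  nb ..#: next=#  (t=0,i=2, bit1=1)
  nb ...: next=.  (t=1,i=0, bit0=0)
  bits 11001010 = 202

202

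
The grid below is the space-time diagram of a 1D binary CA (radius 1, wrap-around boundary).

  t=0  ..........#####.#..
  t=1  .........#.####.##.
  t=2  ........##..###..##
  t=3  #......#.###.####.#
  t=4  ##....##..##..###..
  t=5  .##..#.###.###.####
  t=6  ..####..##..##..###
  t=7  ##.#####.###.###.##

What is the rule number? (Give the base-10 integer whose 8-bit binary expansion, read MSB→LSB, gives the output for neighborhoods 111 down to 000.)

  [7] ### => #  t=0,i=11
  [6] ##. => #  t=0,i=14
  [5] #.# => .  t=0,i=15
  [4] #.. => #  t=0,i=17
  [3] .## => .  t=0,i=10
  [2] .#. => #  t=0,i=16
  [1] ..# => #  t=0,i=9
  [0] ... => .  t=0,i=0
  bits 11010110 = 214

214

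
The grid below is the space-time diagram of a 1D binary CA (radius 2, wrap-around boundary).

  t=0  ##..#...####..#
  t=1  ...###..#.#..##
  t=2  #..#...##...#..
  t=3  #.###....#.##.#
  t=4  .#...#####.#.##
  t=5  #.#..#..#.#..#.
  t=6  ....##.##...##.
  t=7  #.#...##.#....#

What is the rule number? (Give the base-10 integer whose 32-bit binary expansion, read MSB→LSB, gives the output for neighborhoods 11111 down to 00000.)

1296892342

  #####|.  b31=0 t=4,i=7
  ####.|#  b30=1 t=0,i=10
  ###.#|.  b29=0 t=4,i=9
  ###..|.  b28=0 t=0,i=1
  ##.##|#  b27=1 t=3,i=1
  ##.#.|#  b26=1 t=4,i=0
  ##..#|.  b25=0 t=0,i=2
  ##...|#  b24=1 t=1,i=0
  #.###|.  b23=0 t=3,i=2
  #.##.|#  b22=1 t=3,i=11
  #.#.#|.  b21=0 t=4,i=11
  #.#..|.  b20=0 t=1,i=10
  #..##|#  b19=1 t=0,i=13
  #..#.|#  b18=1 t=0,i=3
  #...#|.  b17=0 t=0,i=6
  #....|#  b16=1 t=3,i=6
  .####|.  b15=0 t=0,i=9
  .###.|.  b14=0 t=0,i=0
  .##.#|.  b13=0 t=3,i=0
  .##..|.  b12=0 t=1,i=14
  .#.##|.  b11=0 t=3,i=10
  .#.#.|.  b10=0 t=1,i=9
  .#..#|.  b9=0 t=1,i=11
  .#...|#  b8=1 t=0,i=5
  ..###|#  b7=1 t=0,i=8
  ..##.|.  b6=0 t=1,i=13
  ..#.#|#  b5=1 t=1,i=8
  ..#..|#  b4=1 t=0,i=4
  ...##|.  b3=0 t=0,i=7
  ...#.|#  b2=1 t=2,i=11
  ....#|#  b1=1 t=3,i=7
  .....|.  b0=0 t=6,i=1
  bits 01001101010011010000000110110110 = 1296892342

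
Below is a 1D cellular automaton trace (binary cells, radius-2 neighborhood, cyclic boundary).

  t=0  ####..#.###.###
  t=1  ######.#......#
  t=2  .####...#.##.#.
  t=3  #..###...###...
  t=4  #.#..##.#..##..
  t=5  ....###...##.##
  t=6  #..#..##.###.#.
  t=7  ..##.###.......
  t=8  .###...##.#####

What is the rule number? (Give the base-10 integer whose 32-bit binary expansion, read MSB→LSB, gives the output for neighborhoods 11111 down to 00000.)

  ##### -> #   bit 31 = 1  t=0,i=0
  ####. -> #   bit 30 = 1  t=0,i=2
  ###.# -> .   bit 29 = 0  t=0,i=10
  ###.. -> #   bit 28 = 1  t=0,i=3
  ##.## -> .   bit 27 = 0  t=0,i=11
  ##.#. -> .   bit 26 = 0  t=1,i=6
  ##..# -> #   bit 25 = 1  t=0,i=4
  ##... -> #   bit 24 = 1  t=2,i=5
  #.### -> .   bit 23 = 0  t=0,i=8
  #.##. -> #   bit 22 = 1  t=2,i=10
  #.#.# -> .   bit 21 = 0  t=6,i=13
  #.#.. -> .   bit 20 = 0  t=1,i=7
  #..## -> #   bit 19 = 1  t=2,i=0
  #..#. -> #   bit 18 = 1  t=0,i=5
  #...# -> .   bit 17 = 0  t=2,i=6
  #.... -> .   bit 16 = 0  t=1,i=9
  .#### -> .   bit 15 = 0  t=0,i=13
  .###. -> .   bit 14 = 0  t=0,i=9
  .##.# -> #   bit 13 = 1  t=2,i=11
  .##.. -> .   bit 12 = 0  t=4,i=12
  .#.## -> #   bit 11 = 1  t=0,i=7
  .#.#. -> .   bit 10 = 0  t=4,i=1
  .#..# -> .   bit 9 = 0  t=2,i=14
  .#... -> #   bit 8 = 1  t=1,i=8
  ..### -> .   bit 7 = 0  t=1,i=14
  ..##. -> #   bit 6 = 1  t=4,i=5
  ..#.# -> .   bit 5 = 0  t=0,i=6
  ..#.. -> #   bit 4 = 1  t=3,i=0
  ...## -> #   bit 3 = 1  t=1,i=13
  ...#. -> .   bit 2 = 0  t=2,i=7
  ....# -> .   bit 1 = 0  t=1,i=12
  ..... -> #   bit 0 = 1  t=1,i=10
  bits 11010011010011000010100101011001 = 3544983897

3544983897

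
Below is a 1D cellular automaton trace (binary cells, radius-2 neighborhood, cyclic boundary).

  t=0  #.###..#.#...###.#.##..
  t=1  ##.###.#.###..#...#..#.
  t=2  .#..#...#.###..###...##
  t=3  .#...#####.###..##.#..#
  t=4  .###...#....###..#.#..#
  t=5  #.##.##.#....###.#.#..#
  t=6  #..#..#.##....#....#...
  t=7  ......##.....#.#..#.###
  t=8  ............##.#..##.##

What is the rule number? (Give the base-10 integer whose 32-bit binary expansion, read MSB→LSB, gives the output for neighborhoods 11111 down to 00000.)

2450680100

  [31] ##### => #  t=3,i=7
  [30] ####. => .  t=3,i=8
  [29] ###.# => .  t=0,i=15
  [28] ###.. => #  t=0,i=4
  [27] ##.## => .  t=1,i=2
  [26] ##.#. => .  t=0,i=16
  [25] ##..# => #  t=0,i=5
  [24] ##... => .  t=2,i=18
  [23] #.### => .  t=0,i=2
  [22] #.##. => .  t=0,i=19
  [21] #.#.# => .  t=0,i=17
  [20] #.#.. => #  t=0,i=9
  [19] #..## => .  t=2,i=14
  [18] #..#. => .  t=0,i=6
  [17] #...# => #  t=0,i=11
  [16] #.... => .  t=4,i=9
  [15] .#### => .  t=3,i=6
  [14] .###. => #  t=0,i=3
  [13] .##.# => #  t=1,i=1
  [12] .##.. => .  t=0,i=20
  [11] .#.## => #  t=0,i=1
  [10] .#.#. => .  t=0,i=8
  [9] .#..# => .  t=1,i=19
  [8] .#... => #  t=0,i=10
  [7] ..### => .  t=0,i=13
  [6] ..##. => .  t=2,i=21
  [5] ..#.# => #  t=0,i=0
  [4] ..#.. => .  t=1,i=14
  [3] ...## => .  t=0,i=12
  [2] ...#. => #  t=1,i=17
  [1] ....# => .  t=4,i=10
  [0] ..... => .  t=7,i=2
  bits 10010010000100100110100100100100 = 2450680100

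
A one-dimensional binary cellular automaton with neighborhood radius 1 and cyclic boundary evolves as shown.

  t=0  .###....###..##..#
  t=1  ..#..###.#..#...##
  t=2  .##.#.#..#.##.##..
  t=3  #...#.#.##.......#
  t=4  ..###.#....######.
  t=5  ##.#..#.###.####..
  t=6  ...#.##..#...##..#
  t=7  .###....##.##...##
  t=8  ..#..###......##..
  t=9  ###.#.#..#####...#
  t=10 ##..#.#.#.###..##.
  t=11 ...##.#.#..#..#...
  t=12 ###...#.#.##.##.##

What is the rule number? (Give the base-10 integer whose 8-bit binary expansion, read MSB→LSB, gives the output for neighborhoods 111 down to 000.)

  ### -> #   bit 7 = 1  t=0,i=2
  ##. -> .   bit 6 = 0  t=0,i=3
  #.# -> .   bit 5 = 0  t=0,i=0
  #.. -> .   bit 4 = 0  t=0,i=4
  .## -> .   bit 3 = 0  t=0,i=1
  .#. -> #   bit 2 = 1  t=0,i=17
  ..# -> #   bit 1 = 1  t=0,i=7
  ... -> #   bit 0 = 1  t=0,i=5
  bits 10000111 = 135

135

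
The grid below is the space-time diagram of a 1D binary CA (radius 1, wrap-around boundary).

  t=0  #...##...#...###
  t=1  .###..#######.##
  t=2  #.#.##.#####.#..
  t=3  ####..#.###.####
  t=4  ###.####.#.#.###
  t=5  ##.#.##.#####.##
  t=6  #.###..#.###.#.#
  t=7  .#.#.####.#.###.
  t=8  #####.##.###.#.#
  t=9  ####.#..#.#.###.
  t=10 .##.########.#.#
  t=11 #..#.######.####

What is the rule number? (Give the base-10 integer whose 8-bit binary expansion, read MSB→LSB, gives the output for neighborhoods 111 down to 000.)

183

  nb ###: next=#  (t=0,i=14, bit7=1)
  nb ##.: next=.  (t=0,i=0, bit6=0)
  nb #.#: next=#  (t=1,i=0, bit5=1)
  nb #..: next=#  (t=0,i=1, bit4=1)
  nb .##: next=.  (t=0,i=4, bit3=0)
  nb .#.: next=#  (t=0,i=9, bit2=1)
  nb ..#: next=#  (t=0,i=3, bit1=1)
  nb ...: next=#  (t=0,i=2, bit0=1)
  bits 10110111 = 183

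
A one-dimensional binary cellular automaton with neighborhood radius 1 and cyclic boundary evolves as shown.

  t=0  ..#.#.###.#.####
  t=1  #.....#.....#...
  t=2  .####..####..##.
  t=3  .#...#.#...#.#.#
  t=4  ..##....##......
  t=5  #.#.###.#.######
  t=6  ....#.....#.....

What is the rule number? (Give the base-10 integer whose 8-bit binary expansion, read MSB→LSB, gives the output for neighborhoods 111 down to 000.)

  ###|.  b7=0 t=0,i=7
  ##.|.  b6=0 t=0,i=8
  #.#|.  b5=0 t=0,i=3
  #..|#  b4=1 t=0,i=0
  .##|#  b3=1 t=0,i=6
  .#.|.  b2=0 t=0,i=2
  ..#|.  b1=0 t=0,i=1
  ...|#  b0=1 t=1,i=2
  bits 00011001 = 25

25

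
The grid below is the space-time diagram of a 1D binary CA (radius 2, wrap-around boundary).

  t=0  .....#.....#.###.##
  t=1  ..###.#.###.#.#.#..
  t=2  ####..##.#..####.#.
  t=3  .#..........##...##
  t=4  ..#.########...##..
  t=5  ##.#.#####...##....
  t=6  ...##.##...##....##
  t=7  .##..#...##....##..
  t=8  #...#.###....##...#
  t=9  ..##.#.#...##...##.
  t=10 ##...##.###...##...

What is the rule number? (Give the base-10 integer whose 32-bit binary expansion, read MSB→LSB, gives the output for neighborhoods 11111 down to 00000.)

  #####|#  b31=1 t=4,i=6
  ####.|.  b30=0 t=2,i=2
  ###.#|.  b29=0 t=0,i=15
  ###..|.  b28=0 t=2,i=3
  ##.##|#  b27=1 t=0,i=16
  ##.#.|.  b26=0 t=1,i=5
  ##..#|.  b25=0 t=2,i=4
  ##...|.  b24=0 t=0,i=0
  #.###|.  b23=0 t=0,i=13
  #.##.|.  b22=0 t=0,i=17
  #.#.#|#  b21=1 t=1,i=6
  #.#..|.  b20=0 t=1,i=16
  #..##|.  b19=0 t=2,i=5
  #..#.|#  b18=1 t=7,i=4
  #...#|#  b17=1 t=3,i=15
  #....|.  b16=0 t=0,i=1
  .####|#  b15=1 t=2,i=1
  .###.|#  b14=1 t=0,i=14
  .##.#|.  b13=0 t=2,i=7
  .##..|.  b12=0 t=0,i=18
  .#.##|#  b11=1 t=0,i=12
  .#.#.|#  b10=1 t=1,i=13
  .#..#|.  b9=0 t=2,i=10
  .#...|#  b8=1 t=0,i=6
  ..###|#  b7=1 t=1,i=2
  ..##.|.  b6=0 t=2,i=6
  ..#.#|.  b5=0 t=0,i=11
  ..#..|.  b4=0 t=0,i=5
  ...##|#  b3=1 t=1,i=1
  ...#.|#  b2=1 t=0,i=4
  ....#|#  b1=1 t=0,i=3
  .....|#  b0=1 t=0,i=2
  bits 10001000001001101100110110001111 = 2284244367

2284244367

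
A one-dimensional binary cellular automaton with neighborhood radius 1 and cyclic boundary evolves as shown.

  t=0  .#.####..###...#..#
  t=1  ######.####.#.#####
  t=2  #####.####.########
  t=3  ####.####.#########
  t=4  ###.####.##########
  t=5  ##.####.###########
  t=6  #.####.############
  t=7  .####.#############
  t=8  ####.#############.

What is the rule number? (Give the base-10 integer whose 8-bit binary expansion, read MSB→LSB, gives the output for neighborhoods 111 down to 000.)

  ###|#  b7=1 t=0,i=4
  ##.|.  b6=0 t=0,i=6
  #.#|#  b5=1 t=0,i=0
  #..|#  b4=1 t=0,i=7
  .##|#  b3=1 t=0,i=3
  .#.|#  b2=1 t=0,i=1
  ..#|#  b1=1 t=0,i=8
  ...|.  b0=0 t=0,i=13
  bits 10111110 = 190

190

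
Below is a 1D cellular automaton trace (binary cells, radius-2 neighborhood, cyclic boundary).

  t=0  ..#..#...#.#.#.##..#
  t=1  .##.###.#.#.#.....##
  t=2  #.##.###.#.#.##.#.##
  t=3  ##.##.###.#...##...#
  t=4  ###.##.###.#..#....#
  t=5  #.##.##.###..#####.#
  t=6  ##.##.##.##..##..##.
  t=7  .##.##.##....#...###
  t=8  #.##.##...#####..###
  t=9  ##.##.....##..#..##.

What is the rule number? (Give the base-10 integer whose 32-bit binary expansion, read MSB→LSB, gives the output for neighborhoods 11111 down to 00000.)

1007019478

  [31] ##### => .  t=5,i=15
  [30] ####. => .  t=4,i=1
  [29] ###.# => #  t=1,i=6
  [28] ###.. => #  t=5,i=10
  [27] ##.## => #  t=1,i=0
  [26] ##.#. => #  t=1,i=7
  [25] ##..# => .  t=0,i=17
  [24] ##... => .  t=3,i=16
  [23] #.### => .  t=1,i=4
  [22] #.##. => .  t=0,i=15
  [21] #.#.# => .  t=0,i=11
  [20] #.#.. => .  t=1,i=12
  [19] #..## => .  t=5,i=12
  [18] #..#. => #  t=0,i=1
  [17] #...# => .  t=0,i=7
  [16] #.... => #  t=1,i=14
  [15] .#### => #  t=4,i=0
  [14] .###. => #  t=1,i=5
  [13] .##.# => #  t=1,i=2
  [12] .##.. => .  t=0,i=16
  [11] .#.## => .  t=0,i=14
  [10] .#.#. => #  t=0,i=10
  [9] .#..# => .  t=0,i=0
  [8] .#... => #  t=0,i=6
  [7] ..### => #  t=3,i=19
  [6] ..##. => #  t=1,i=18
  [5] ..#.# => .  t=0,i=9
  [4] ..#.. => #  t=0,i=2
  [3] ...## => .  t=1,i=17
  [2] ...#. => #  t=0,i=8
  [1] ....# => #  t=1,i=16
  [0] ..... => .  t=1,i=15
  bits 00111100000001011110010111010110 = 1007019478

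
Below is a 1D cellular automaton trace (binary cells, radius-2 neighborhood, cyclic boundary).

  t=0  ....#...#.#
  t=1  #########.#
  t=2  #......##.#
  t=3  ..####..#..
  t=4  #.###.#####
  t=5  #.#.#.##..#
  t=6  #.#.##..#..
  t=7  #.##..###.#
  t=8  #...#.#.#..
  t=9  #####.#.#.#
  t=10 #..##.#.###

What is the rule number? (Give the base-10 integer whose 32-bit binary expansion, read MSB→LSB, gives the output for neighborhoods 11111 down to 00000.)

  nb #####: next=.  (t=1,i=1, bit31=0)
  nb ####.: next=#  (t=1,i=7, bit30=1)
  nb ###.#: next=#  (t=1,i=8, bit29=1)
  nb ###..: next=.  (t=3,i=5, bit28=0)
  nb ##.##: next=.  (t=1,i=9, bit27=0)
  nb ##.#.: next=.  (t=5,i=1, bit26=0)
  nb ##..#: next=#  (t=3,i=6, bit25=1)
  nb ##...: next=.  (t=2,i=1, bit24=0)
  nb #.###: next=#  (t=1,i=10, bit23=1)
  nb #.##.: next=.  (t=2,i=10, bit22=0)
  nb #.#.#: next=#  (t=5,i=2, bit21=1)
  nb #.#..: next=#  (t=0,i=10, bit20=1)
  nb #..##: next=.  (t=5,i=9, bit19=0)
  nb #..#.: next=#  (t=3,i=7, bit18=1)
  nb #...#: next=#  (t=0,i=6, bit17=1)
  nb #....: next=#  (t=0,i=1, bit16=1)
  nb .####: next=#  (t=1,i=0, bit15=1)
  nb .###.: next=.  (t=4,i=3, bit14=0)
  nb .##.#: next=#  (t=2,i=8, bit13=1)
  nb .##..: next=.  (t=2,i=0, bit12=0)
  nb .#.##: next=#  (t=5,i=5, bit11=1)
  nb .#.#.: next=.  (t=0,i=9, bit10=0)
  nb .#..#: next=.  (t=6,i=9, bit9=0)
  nb .#...: next=#  (t=0,i=0, bit8=1)
  nb ..###: next=#  (t=3,i=2, bit7=1)
  nb ..##.: next=.  (t=2,i=7, bit6=0)
  nb ..#.#: next=#  (t=0,i=8, bit5=1)
  nb ..#..: next=#  (t=0,i=4, bit4=1)
  nb ...##: next=.  (t=2,i=6, bit3=0)
  nb ...#.: next=#  (t=0,i=3, bit2=1)
  nb ....#: next=#  (t=0,i=2, bit1=1)
  nb .....: next=#  (t=2,i=3, bit0=1)
  bits 01100010101101111010100110110111 = 1656203703

1656203703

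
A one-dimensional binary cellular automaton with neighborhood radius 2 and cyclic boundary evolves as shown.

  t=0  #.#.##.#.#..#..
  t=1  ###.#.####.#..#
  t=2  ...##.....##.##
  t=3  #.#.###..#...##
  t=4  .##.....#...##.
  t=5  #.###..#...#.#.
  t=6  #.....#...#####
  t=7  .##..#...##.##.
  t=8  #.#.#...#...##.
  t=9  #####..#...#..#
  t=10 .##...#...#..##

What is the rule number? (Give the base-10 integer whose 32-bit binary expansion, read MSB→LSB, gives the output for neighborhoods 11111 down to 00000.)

2239567020

  #####|#  b31=1 t=6,i=12
  ####.|.  b30=0 t=1,i=1
  ###.#|.  b29=0 t=1,i=2
  ###..|.  b28=0 t=3,i=6
  ##.##|.  b27=0 t=2,i=12
  ##.#.|#  b26=1 t=0,i=6
  ##..#|.  b25=0 t=3,i=7
  ##...|#  b24=1 t=2,i=0
  #.###|.  b23=0 t=1,i=6
  #.##.|#  b22=1 t=0,i=4
  #.#.#|#  b21=1 t=0,i=2
  #.#..|#  b20=1 t=0,i=9
  #..##|#  b19=1 t=1,i=13
  #..#.|#  b18=1 t=0,i=11
  #...#|.  b17=0 t=2,i=1
  #....|#  b16=1 t=2,i=6
  .####|.  b15=0 t=1,i=0
  .###.|.  b14=0 t=3,i=5
  .##.#|.  b13=0 t=0,i=5
  .##..|#  b12=1 t=2,i=4
  .#.##|.  b11=0 t=0,i=3
  .#.#.|#  b10=1 t=0,i=1
  .#..#|.  b9=0 t=0,i=10
  .#...|.  b8=0 t=3,i=10
  ..###|#  b7=1 t=1,i=14
  ..##.|.  b6=0 t=2,i=3
  ..#.#|#  b5=1 t=0,i=0
  ..#..|.  b4=0 t=0,i=12
  ...##|#  b3=1 t=2,i=2
  ...#.|#  b2=1 t=4,i=7
  ....#|.  b1=0 t=2,i=8
  .....|.  b0=0 t=2,i=7
  bits 10000101011111010001010010101100 = 2239567020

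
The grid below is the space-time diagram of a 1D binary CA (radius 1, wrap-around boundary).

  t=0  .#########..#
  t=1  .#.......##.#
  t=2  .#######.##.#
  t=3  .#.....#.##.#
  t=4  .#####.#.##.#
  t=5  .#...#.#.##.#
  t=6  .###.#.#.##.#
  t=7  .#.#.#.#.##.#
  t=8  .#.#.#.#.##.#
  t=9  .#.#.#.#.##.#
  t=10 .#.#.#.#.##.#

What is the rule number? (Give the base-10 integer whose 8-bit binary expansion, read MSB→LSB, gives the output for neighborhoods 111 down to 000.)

  nb ###: next=.  (t=0,i=2, bit7=0)
  nb ##.: next=#  (t=0,i=9, bit6=1)
  nb #.#: next=.  (t=0,i=0, bit5=0)
  nb #..: next=#  (t=0,i=10, bit4=1)
  nb .##: next=#  (t=0,i=1, bit3=1)
  nb .#.: next=#  (t=0,i=12, bit2=1)
  nb ..#: next=.  (t=0,i=11, bit1=0)
  nb ...: next=#  (t=1,i=3, bit0=1)
  bits 01011101 = 93

93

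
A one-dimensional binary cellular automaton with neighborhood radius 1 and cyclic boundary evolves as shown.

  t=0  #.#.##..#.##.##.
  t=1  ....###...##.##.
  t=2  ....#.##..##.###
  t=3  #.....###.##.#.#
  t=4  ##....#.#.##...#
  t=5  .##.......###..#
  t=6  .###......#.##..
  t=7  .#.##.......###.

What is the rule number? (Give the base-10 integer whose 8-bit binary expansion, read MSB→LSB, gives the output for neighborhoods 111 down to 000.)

  ### -> .   bit 7 = 0  t=1,i=5
  ##. -> #   bit 6 = 1  t=0,i=5
  #.# -> .   bit 5 = 0  t=0,i=1
  #.. -> #   bit 4 = 1  t=0,i=6
  .## -> #   bit 3 = 1  t=0,i=4
  .#. -> .   bit 2 = 0  t=0,i=0
  ..# -> .   bit 1 = 0  t=0,i=7
  ... -> .   bit 0 = 0  t=1,i=0
  bits 01011000 = 88

88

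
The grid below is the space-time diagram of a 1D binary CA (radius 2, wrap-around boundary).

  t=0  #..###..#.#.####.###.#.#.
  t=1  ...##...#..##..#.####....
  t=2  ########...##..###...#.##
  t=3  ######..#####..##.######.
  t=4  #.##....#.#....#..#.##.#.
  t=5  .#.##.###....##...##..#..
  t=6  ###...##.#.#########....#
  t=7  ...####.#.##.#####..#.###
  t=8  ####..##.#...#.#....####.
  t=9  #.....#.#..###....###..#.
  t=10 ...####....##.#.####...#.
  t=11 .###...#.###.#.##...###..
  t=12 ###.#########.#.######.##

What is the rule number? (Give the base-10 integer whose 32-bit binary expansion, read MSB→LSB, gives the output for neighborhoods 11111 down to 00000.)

2776783087

  #####|#  b31=1 t=2,i=0
  ####.|.  b30=0 t=0,i=14
  ###.#|#  b29=1 t=0,i=15
  ###..|.  b28=0 t=0,i=5
  ##.##|.  b27=0 t=0,i=16
  ##.#.|#  b26=1 t=0,i=20
  ##..#|.  b25=0 t=0,i=6
  ##...|#  b24=1 t=1,i=5
  #.###|#  b23=1 t=0,i=12
  #.##.|.  b22=0 t=4,i=2
  #.#.#|.  b21=0 t=0,i=10
  #.#..|.  b20=0 t=0,i=0
  #..##|.  b19=0 t=0,i=2
  #..#.|.  b18=0 t=0,i=7
  #...#|#  b17=1 t=1,i=6
  #....|.  b16=0 t=1,i=22
  .####|.  b15=0 t=0,i=13
  .###.|#  b14=1 t=0,i=4
  .##.#|.  b13=0 t=3,i=16
  .##..|#  b12=1 t=1,i=4
  .#.##|#  b11=1 t=0,i=11
  .#.#.|.  b10=0 t=0,i=9
  .#..#|.  b9=0 t=0,i=1
  .#...|.  b8=0 t=4,i=11
  ..###|#  b7=1 t=0,i=3
  ..##.|#  b6=1 t=1,i=3
  ..#.#|#  b5=1 t=0,i=8
  ..#..|.  b4=0 t=1,i=8
  ...##|#  b3=1 t=1,i=2
  ...#.|#  b2=1 t=1,i=7
  ....#|#  b1=1 t=1,i=1
  .....|#  b0=1 t=1,i=0
  bits 10100101100000100101100011101111 = 2776783087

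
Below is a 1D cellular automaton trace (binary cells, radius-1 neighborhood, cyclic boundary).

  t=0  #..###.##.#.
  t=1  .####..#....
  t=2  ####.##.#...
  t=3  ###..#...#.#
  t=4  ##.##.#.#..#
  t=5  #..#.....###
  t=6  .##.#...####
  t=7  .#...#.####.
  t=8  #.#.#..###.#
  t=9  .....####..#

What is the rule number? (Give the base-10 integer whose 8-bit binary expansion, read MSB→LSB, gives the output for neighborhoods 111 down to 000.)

  ### -> #   bit 7 = 1  t=0,i=4
  ##. -> .   bit 6 = 0  t=0,i=5
  #.# -> .   bit 5 = 0  t=0,i=6
  #.. -> #   bit 4 = 1  t=0,i=1
  .## -> #   bit 3 = 1  t=0,i=3
  .#. -> .   bit 2 = 0  t=0,i=0
  ..# -> #   bit 1 = 1  t=0,i=2
  ... -> .   bit 0 = 0  t=1,i=9
  bits 10011010 = 154

154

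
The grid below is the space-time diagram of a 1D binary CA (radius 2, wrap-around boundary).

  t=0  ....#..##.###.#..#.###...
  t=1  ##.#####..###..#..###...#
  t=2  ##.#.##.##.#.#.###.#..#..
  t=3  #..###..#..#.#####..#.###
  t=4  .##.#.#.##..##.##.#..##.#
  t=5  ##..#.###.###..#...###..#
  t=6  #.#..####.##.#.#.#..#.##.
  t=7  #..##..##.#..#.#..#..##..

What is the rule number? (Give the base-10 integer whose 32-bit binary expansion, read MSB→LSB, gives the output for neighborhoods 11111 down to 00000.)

  #####|#  b31=1 t=1,i=5
  ####.|#  b30=1 t=1,i=6
  ###.#|#  b29=1 t=0,i=12
  ###..|.  b28=0 t=0,i=21
  ##.##|.  b27=0 t=0,i=9
  ##.#.|.  b26=0 t=0,i=13
  ##..#|#  b25=1 t=1,i=8
  ##...|.  b24=0 t=0,i=22
  #.###|#  b23=1 t=0,i=10
  #.##.|#  b22=1 t=2,i=5
  #.#.#|#  b21=1 t=2,i=3
  #.#..|.  b20=0 t=0,i=14
  #..##|#  b19=1 t=0,i=6
  #..#.|.  b18=0 t=0,i=16
  #...#|#  b17=1 t=1,i=22
  #....|.  b16=0 t=0,i=23
  .####|.  b15=0 t=1,i=4
  .###.|#  b14=1 t=0,i=11
  .##.#|.  b13=0 t=0,i=8
  .##..|.  b12=0 t=4,i=9
  .#.##|#  b11=1 t=0,i=18
  .#.#.|.  b10=0 t=2,i=12
  .#..#|#  b9=1 t=0,i=5
  .#...|.  b8=0 t=5,i=16
  ..###|.  b7=0 t=1,i=10
  ..##.|#  b6=1 t=0,i=7
  ..#.#|.  b5=0 t=0,i=17
  ..#..|#  b4=1 t=0,i=4
  ...##|.  b3=0 t=1,i=23
  ...#.|#  b2=1 t=0,i=3
  ....#|.  b1=0 t=0,i=2
  .....|#  b0=1 t=0,i=0
  bits 11100010111010100100101001010101 = 3807005269

3807005269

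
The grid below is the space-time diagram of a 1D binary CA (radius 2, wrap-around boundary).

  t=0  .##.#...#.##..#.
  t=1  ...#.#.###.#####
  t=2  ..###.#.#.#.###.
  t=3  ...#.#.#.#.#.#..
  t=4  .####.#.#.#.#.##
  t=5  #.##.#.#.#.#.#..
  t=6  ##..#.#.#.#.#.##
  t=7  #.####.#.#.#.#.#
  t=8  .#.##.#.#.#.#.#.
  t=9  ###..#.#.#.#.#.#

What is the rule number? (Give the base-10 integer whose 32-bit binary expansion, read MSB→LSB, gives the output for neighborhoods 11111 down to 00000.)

3456491318

  [31] ##### => #  t=1,i=13
  [30] ####. => #  t=1,i=14
  [29] ###.# => .  t=1,i=9
  [28] ###.. => .  t=1,i=15
  [27] ##.## => #  t=1,i=10
  [26] ##.#. => #  t=0,i=3
  [25] ##..# => #  t=0,i=12
  [24] ##... => .  t=1,i=0
  [23] #.### => .  t=1,i=7
  [22] #.##. => .  t=0,i=10
  [21] #.#.# => .  t=1,i=5
  [20] #.#.. => .  t=0,i=4
  [19] #..## => .  t=0,i=0
  [18] #..#. => #  t=0,i=13
  [17] #...# => .  t=0,i=6
  [16] #.... => #  t=3,i=15
  [15] .#### => #  t=1,i=12
  [14] .###. => #  t=1,i=8
  [13] .##.# => .  t=0,i=2
  [12] .##.. => #  t=0,i=11
  [11] .#.## => #  t=0,i=9
  [10] .#.#. => #  t=1,i=4
  [9] .#..# => #  t=0,i=15
  [8] .#... => #  t=0,i=5
  [7] ..### => .  t=2,i=2
  [6] ..##. => .  t=0,i=1
  [5] ..#.# => #  t=0,i=8
  [4] ..#.. => #  t=0,i=14
  [3] ...## => .  t=2,i=1
  [2] ...#. => #  t=0,i=7
  [1] ....# => #  t=3,i=1
  [0] ..... => .  t=3,i=0
  bits 11001110000001011101111100110110 = 3456491318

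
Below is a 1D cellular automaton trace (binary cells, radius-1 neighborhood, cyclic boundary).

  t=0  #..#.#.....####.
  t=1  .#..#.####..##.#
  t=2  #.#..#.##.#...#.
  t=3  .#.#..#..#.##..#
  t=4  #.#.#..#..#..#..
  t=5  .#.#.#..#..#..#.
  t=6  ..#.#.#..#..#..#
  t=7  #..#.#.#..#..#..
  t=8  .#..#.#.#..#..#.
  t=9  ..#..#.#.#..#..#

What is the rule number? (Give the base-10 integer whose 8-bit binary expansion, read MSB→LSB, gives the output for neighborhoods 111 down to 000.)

  ### -> #   bit 7 = 1  t=0,i=12
  ##. -> .   bit 6 = 0  t=0,i=14
  #.# -> #   bit 5 = 1  t=0,i=4
  #.. -> #   bit 4 = 1  t=0,i=1
  .## -> .   bit 3 = 0  t=0,i=11
  .#. -> .   bit 2 = 0  t=0,i=0
  ..# -> .   bit 1 = 0  t=0,i=2
  ... -> #   bit 0 = 1  t=0,i=7
  bits 10110001 = 177

177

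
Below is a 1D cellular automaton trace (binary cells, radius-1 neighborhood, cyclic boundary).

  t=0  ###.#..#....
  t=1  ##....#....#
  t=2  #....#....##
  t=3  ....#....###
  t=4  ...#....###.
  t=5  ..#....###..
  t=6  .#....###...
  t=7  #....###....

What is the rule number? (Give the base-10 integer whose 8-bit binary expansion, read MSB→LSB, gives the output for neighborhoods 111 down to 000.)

138

  nb ###: next=#  (t=0,i=1, bit7=1)
  nb ##.: next=.  (t=0,i=2, bit6=0)
  nb #.#: next=.  (t=0,i=3, bit5=0)
  nb #..: next=.  (t=0,i=5, bit4=0)
  nb .##: next=#  (t=0,i=0, bit3=1)
  nb .#.: next=.  (t=0,i=4, bit2=0)
  nb ..#: next=#  (t=0,i=6, bit1=1)
  nb ...: next=.  (t=0,i=9, bit0=0)
  bits 10001010 = 138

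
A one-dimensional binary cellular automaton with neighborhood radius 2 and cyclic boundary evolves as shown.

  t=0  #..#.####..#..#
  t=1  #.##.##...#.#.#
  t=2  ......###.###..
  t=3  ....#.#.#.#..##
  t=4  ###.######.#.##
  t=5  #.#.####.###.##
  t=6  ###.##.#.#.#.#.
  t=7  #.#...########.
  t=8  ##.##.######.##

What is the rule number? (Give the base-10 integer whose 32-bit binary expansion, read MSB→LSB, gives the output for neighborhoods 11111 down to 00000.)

  ##### -> #   bit 31 = 1  t=4,i=0
  ####. -> .   bit 30 = 0  t=0,i=7
  ###.# -> #   bit 29 = 1  t=2,i=8
  ###.. -> .   bit 28 = 0  t=0,i=8
  ##.## -> .   bit 27 = 0  t=1,i=1
  ##.#. -> #   bit 26 = 1  t=4,i=10
  ##..# -> .   bit 25 = 0  t=0,i=1
  ##... -> #   bit 24 = 1  t=1,i=7
  #.### -> #   bit 23 = 1  t=0,i=5
  #.##. -> .   bit 22 = 0  t=1,i=2
  #.#.# -> #   bit 21 = 1  t=1,i=12
  #.#.. -> .   bit 20 = 0  t=3,i=10
  #..## -> .   bit 19 = 0  t=0,i=13
  #..#. -> #   bit 18 = 1  t=0,i=2
  #...# -> #   bit 17 = 1  t=1,i=8
  #.... -> #   bit 16 = 1  t=2,i=14
  .#### -> #   bit 15 = 1  t=0,i=6
  .###. -> .   bit 14 = 0  t=2,i=7
  .##.# -> .   bit 13 = 0  t=1,i=0
  .##.. -> #   bit 12 = 1  t=0,i=0
  .#.## -> .   bit 11 = 0  t=0,i=4
  .#.#. -> #   bit 10 = 1  t=1,i=11
  .#..# -> #   bit 9 = 1  t=0,i=12
  .#... -> #   bit 8 = 1  t=7,i=3
  ..### -> #   bit 7 = 1  t=2,i=6
  ..##. -> #   bit 6 = 1  t=0,i=14
  ..#.# -> #   bit 5 = 1  t=0,i=3
  ..#.. -> .   bit 4 = 0  t=0,i=11
  ...## -> .   bit 3 = 0  t=2,i=5
  ...#. -> .   bit 2 = 0  t=1,i=9
  ....# -> #   bit 1 = 1  t=2,i=4
  ..... -> .   bit 0 = 0  t=2,i=0
  bits 10100101101001111001011111100010 = 2779224034

2779224034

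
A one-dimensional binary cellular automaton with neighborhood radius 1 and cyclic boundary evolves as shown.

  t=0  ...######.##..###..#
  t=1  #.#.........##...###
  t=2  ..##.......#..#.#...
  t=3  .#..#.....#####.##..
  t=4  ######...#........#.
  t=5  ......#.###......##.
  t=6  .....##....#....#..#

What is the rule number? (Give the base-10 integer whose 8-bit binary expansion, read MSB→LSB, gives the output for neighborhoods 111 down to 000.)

22

  [7] ### => .  t=0,i=4
  [6] ##. => .  t=0,i=8
  [5] #.# => .  t=0,i=9
  [4] #.. => #  t=0,i=0
  [3] .## => .  t=0,i=3
  [2] .#. => #  t=0,i=19
  [1] ..# => #  t=0,i=2
  [0] ... => .  t=0,i=1
  bits 00010110 = 22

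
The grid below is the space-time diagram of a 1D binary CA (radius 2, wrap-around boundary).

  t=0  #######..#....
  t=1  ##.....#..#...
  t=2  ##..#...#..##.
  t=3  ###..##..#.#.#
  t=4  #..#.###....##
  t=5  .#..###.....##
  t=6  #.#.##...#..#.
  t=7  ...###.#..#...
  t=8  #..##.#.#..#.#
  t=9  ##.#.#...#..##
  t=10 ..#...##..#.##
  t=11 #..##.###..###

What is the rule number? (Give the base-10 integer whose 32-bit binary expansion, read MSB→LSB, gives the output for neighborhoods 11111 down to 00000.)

247651265

  #####|.  b31=0 t=0,i=2
  ####.|.  b30=0 t=0,i=5
  ###.#|.  b29=0 t=7,i=5
  ###..|.  b28=0 t=0,i=6
  ##.##|#  b27=1 t=2,i=13
  ##.#.|#  b26=1 t=5,i=0
  ##..#|#  b25=1 t=0,i=7
  ##...|.  b24=0 t=1,i=2
  #.###|#  b23=1 t=3,i=13
  #.##.|#  b22=1 t=2,i=0
  #.#.#|.  b21=0 t=3,i=11
  #.#..|.  b20=0 t=5,i=1
  #..##|.  b19=0 t=2,i=10
  #..#.|.  b18=0 t=0,i=8
  #...#|#  b17=1 t=1,i=12
  #....|.  b16=0 t=0,i=11
  .####|#  b15=1 t=0,i=1
  .###.|#  b14=1 t=4,i=6
  .##.#|.  b13=0 t=2,i=12
  .##..|#  b12=1 t=1,i=1
  .#.##|#  b11=1 t=3,i=12
  .#.#.|.  b10=0 t=3,i=10
  .#..#|#  b9=1 t=1,i=8
  .#...|#  b8=1 t=0,i=10
  ..###|#  b7=1 t=0,i=0
  ..##.|#  b6=1 t=1,i=0
  ..#.#|.  b5=0 t=3,i=9
  ..#..|.  b4=0 t=0,i=9
  ...##|.  b3=0 t=0,i=13
  ...#.|.  b2=0 t=1,i=6
  ....#|.  b1=0 t=0,i=12
  .....|#  b0=1 t=1,i=4
  bits 00001110110000101101101111000001 = 247651265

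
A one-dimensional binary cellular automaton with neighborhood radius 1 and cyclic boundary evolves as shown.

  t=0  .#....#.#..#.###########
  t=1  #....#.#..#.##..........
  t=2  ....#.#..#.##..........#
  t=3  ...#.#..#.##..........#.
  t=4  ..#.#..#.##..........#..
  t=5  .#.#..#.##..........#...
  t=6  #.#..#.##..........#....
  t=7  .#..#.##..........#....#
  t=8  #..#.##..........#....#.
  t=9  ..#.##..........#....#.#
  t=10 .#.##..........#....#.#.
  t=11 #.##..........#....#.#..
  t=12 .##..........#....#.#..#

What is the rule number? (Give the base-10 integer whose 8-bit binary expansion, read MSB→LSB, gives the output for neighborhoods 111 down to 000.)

42

  nb ###: next=.  (t=0,i=14, bit7=0)
  nb ##.: next=.  (t=0,i=23, bit6=0)
  nb #.#: next=#  (t=0,i=0, bit5=1)
  nb #..: next=.  (t=0,i=2, bit4=0)
  nb .##: next=#  (t=0,i=13, bit3=1)
  nb .#.: next=.  (t=0,i=1, bit2=0)
  nb ..#: next=#  (t=0,i=5, bit1=1)
  nb ...: next=.  (t=0,i=3, bit0=0)
  bits 00101010 = 42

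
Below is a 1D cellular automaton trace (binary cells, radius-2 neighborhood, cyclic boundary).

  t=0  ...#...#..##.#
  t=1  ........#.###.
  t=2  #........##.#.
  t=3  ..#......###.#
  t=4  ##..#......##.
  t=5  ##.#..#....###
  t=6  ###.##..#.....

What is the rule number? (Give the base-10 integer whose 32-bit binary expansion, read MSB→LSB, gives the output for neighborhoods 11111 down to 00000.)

  #####|.  b31=0 t=5,i=13
  ####.|#  b30=1 t=5,i=0
  ###.#|#  b29=1 t=3,i=11
  ###..|#  b28=1 t=1,i=12
  ##.##|#  b27=1 t=4,i=13
  ##.#.|#  b26=1 t=0,i=12
  ##..#|.  b25=0 t=4,i=2
  ##...|.  b24=0 t=1,i=13
  #.###|#  b23=1 t=1,i=10
  #.##.|#  b22=1 t=4,i=0
  #.#.#|.  b21=0 t=2,i=12
  #.#..|.  b20=0 t=0,i=13
  #..##|.  b19=0 t=0,i=9
  #..#.|#  b18=1 t=3,i=1
  #...#|.  b17=0 t=0,i=1
  #....|#  b16=1 t=1,i=0
  .####|.  b15=0 t=5,i=12
  .###.|.  b14=0 t=1,i=11
  .##.#|#  b13=1 t=0,i=11
  .##..|#  b12=1 t=4,i=1
  .#.##|#  b11=1 t=1,i=9
  .#.#.|#  b10=1 t=2,i=13
  .#..#|#  b9=1 t=0,i=8
  .#...|.  b8=0 t=0,i=0
  ..###|.  b7=0 t=3,i=9
  ..##.|#  b6=1 t=0,i=10
  ..#.#|.  b5=0 t=1,i=8
  ..#..|.  b4=0 t=0,i=3
  ...##|.  b3=0 t=2,i=8
  ...#.|.  b2=0 t=0,i=2
  ....#|.  b1=0 t=1,i=6
  .....|.  b0=0 t=1,i=1
  bits 01111100110001010011111001000000 = 2093301312

2093301312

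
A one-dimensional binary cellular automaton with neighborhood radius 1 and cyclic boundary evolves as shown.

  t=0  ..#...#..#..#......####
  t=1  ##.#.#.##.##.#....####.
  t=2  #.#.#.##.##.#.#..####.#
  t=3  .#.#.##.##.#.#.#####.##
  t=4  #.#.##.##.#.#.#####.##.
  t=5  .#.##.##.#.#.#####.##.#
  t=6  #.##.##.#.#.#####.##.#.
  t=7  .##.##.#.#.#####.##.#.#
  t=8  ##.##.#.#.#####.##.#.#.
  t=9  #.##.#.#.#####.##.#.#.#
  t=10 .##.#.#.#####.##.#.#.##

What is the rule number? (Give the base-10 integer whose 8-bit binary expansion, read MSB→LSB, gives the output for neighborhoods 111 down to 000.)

186

  [7] ### => #  t=0,i=20
  [6] ##. => .  t=0,i=22
  [5] #.# => #  t=1,i=2
  [4] #.. => #  t=0,i=0
  [3] .## => #  t=0,i=19
  [2] .#. => .  t=0,i=2
  [1] ..# => #  t=0,i=1
  [0] ... => .  t=0,i=4
  bits 10111010 = 186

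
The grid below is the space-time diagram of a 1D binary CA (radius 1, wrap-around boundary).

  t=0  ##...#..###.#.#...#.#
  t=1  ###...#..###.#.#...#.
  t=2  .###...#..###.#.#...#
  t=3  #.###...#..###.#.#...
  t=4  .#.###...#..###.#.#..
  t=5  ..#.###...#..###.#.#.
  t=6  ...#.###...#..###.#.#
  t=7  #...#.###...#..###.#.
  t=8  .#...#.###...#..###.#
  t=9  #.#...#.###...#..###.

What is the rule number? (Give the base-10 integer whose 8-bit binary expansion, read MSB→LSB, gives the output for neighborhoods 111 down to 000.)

  ### -> #   bit 7 = 1  t=0,i=0
  ##. -> #   bit 6 = 1  t=0,i=1
  #.# -> #   bit 5 = 1  t=0,i=11
  #.. -> #   bit 4 = 1  t=0,i=2
  .## -> .   bit 3 = 0  t=0,i=8
  .#. -> .   bit 2 = 0  t=0,i=5
  ..# -> .   bit 1 = 0  t=0,i=4
  ... -> .   bit 0 = 0  t=0,i=3
  bits 11110000 = 240

240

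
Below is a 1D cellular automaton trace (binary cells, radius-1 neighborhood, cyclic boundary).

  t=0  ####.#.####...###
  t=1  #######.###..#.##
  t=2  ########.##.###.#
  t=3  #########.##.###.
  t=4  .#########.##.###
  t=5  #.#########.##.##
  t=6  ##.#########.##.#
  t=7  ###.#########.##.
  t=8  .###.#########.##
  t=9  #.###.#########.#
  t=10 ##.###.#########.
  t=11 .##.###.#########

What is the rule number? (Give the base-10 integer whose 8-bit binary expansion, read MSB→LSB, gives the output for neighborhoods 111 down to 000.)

  [7] ### => #  t=0,i=0
  [6] ##. => #  t=0,i=3
  [5] #.# => #  t=0,i=4
  [4] #.. => .  t=0,i=11
  [3] .## => .  t=0,i=7
  [2] .#. => #  t=0,i=5
  [1] ..# => #  t=0,i=13
  [0] ... => .  t=0,i=12
  bits 11100110 = 230

230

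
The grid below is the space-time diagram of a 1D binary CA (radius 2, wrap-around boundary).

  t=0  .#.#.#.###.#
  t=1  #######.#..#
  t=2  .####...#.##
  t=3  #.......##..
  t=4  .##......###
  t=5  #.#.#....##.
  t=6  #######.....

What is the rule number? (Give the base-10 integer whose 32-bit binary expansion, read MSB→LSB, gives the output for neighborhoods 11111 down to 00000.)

2319277472

  [31] ##### => #  t=1,i=1
  [30] ####. => .  t=1,i=5
  [29] ###.# => .  t=0,i=9
  [28] ###.. => .  t=2,i=4
  [27] ##.## => #  t=2,i=0
  [26] ##.#. => .  t=0,i=10
  [25] ##..# => #  t=3,i=10
  [24] ##... => .  t=2,i=5
  [23] #.### => .  t=0,i=7
  [22] #.##. => .  t=2,i=10
  [21] #.#.# => #  t=0,i=1
  [20] #.#.. => #  t=1,i=8
  [19] #..## => #  t=1,i=10
  [18] #..#. => #  t=3,i=11
  [17] #...# => .  t=2,i=6
  [16] #.... => #  t=3,i=2
  [15] .#### => .  t=1,i=0
  [14] .###. => #  t=0,i=8
  [13] .##.# => .  t=2,i=11
  [12] .##.. => #  t=3,i=9
  [11] .#.## => #  t=0,i=6
  [10] .#.#. => #  t=0,i=0
  [9] .#..# => .  t=1,i=9
  [8] .#... => #  t=3,i=1
  [7] ..### => #  t=1,i=11
  [6] ..##. => .  t=3,i=8
  [5] ..#.# => #  t=2,i=8
  [4] ..#.. => .  t=3,i=0
  [3] ...## => .  t=3,i=7
  [2] ...#. => .  t=2,i=7
  [1] ....# => .  t=3,i=6
  [0] ..... => .  t=3,i=3
  bits 10001010001111010101110110100000 = 2319277472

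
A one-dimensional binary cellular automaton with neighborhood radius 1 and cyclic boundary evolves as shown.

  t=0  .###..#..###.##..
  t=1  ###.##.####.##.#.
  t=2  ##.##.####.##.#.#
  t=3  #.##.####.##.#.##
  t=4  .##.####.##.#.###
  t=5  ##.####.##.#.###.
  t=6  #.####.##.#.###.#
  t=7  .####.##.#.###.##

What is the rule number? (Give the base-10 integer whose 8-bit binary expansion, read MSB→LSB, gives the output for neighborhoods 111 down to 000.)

186

  ###|#  b7=1 t=0,i=2
  ##.|.  b6=0 t=0,i=3
  #.#|#  b5=1 t=0,i=12
  #..|#  b4=1 t=0,i=4
  .##|#  b3=1 t=0,i=1
  .#.|.  b2=0 t=0,i=6
  ..#|#  b1=1 t=0,i=0
  ...|.  b0=0 t=0,i=16
  bits 10111010 = 186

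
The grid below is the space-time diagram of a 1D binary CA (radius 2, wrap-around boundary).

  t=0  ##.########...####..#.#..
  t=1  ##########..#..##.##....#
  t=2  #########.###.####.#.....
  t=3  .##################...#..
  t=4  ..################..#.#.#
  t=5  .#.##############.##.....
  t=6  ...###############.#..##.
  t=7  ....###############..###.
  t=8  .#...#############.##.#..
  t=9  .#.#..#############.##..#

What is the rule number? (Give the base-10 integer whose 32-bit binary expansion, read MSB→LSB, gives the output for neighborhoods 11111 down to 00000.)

  ##### -> #   bit 31 = 1  t=0,i=5
  ####. -> #   bit 30 = 1  t=0,i=9
  ###.# -> #   bit 29 = 1  t=2,i=8
  ###.. -> .   bit 28 = 0  t=0,i=10
  ##.## -> #   bit 27 = 1  t=0,i=2
  ##.#. -> #   bit 26 = 1  t=2,i=18
  ##..# -> #   bit 25 = 1  t=0,i=18
  ##... -> .   bit 24 = 0  t=0,i=11
  #.### -> #   bit 23 = 1  t=0,i=3
  #.##. -> .   bit 22 = 0  t=1,i=18
  #.#.# -> .   bit 21 = 0  t=4,i=22
  #.#.. -> .   bit 20 = 0  t=0,i=22
  #..## -> #   bit 19 = 1  t=0,i=24
  #..#. -> #   bit 18 = 1  t=0,i=19
  #...# -> #   bit 17 = 1  t=0,i=12
  #.... -> .   bit 16 = 0  t=1,i=21
  .#### -> #   bit 15 = 1  t=0,i=4
  .###. -> #   bit 14 = 1  t=2,i=11
  .##.# -> #   bit 13 = 1  t=0,i=1
  .##.. -> #   bit 12 = 1  t=1,i=19
  .#.## -> .   bit 11 = 0  t=5,i=2
  .#.#. -> .   bit 10 = 0  t=0,i=21
  .#..# -> .   bit 9 = 0  t=0,i=23
  .#... -> .   bit 8 = 0  t=2,i=20
  ..### -> .   bit 7 = 0  t=0,i=14
  ..##. -> #   bit 6 = 1  t=0,i=0
  ..#.# -> .   bit 5 = 0  t=0,i=20
  ..#.. -> #   bit 4 = 1  t=1,i=12
  ...## -> .   bit 3 = 0  t=0,i=13
  ...#. -> .   bit 2 = 0  t=3,i=21
  ....# -> .   bit 1 = 0  t=1,i=22
  ..... -> #   bit 0 = 1  t=2,i=22
  bits 11101110100011101111000001010001 = 4002345041

4002345041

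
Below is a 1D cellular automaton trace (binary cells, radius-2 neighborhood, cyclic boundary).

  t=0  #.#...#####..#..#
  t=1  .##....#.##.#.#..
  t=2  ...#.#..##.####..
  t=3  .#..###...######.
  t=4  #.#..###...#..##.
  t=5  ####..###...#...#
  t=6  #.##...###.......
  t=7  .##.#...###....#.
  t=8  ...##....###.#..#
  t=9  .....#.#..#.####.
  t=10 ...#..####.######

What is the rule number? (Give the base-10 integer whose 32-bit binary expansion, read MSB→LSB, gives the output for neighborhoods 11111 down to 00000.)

  ##### -> .   bit 31 = 0  t=0,i=8
  ####. -> #   bit 30 = 1  t=0,i=9
  ###.# -> .   bit 29 = 0  t=8,i=11
  ###.. -> #   bit 28 = 1  t=0,i=10
  ##.## -> #   bit 27 = 1  t=2,i=10
  ##.#. -> #   bit 26 = 1  t=0,i=1
  ##..# -> .   bit 25 = 0  t=0,i=11
  ##... -> #   bit 24 = 1  t=1,i=3
  #.### -> #   bit 23 = 1  t=2,i=11
  #.##. -> #   bit 22 = 1  t=1,i=9
  #.#.# -> #   bit 21 = 1  t=1,i=12
  #.#.. -> #   bit 20 = 1  t=0,i=2
  #..## -> .   bit 19 = 0  t=0,i=15
  #..#. -> #   bit 18 = 1  t=0,i=12
  #...# -> .   bit 17 = 0  t=0,i=4
  #.... -> .   bit 16 = 0  t=1,i=4
  .#### -> #   bit 15 = 1  t=0,i=7
  .###. -> #   bit 14 = 1  t=3,i=5
  .##.# -> .   bit 13 = 0  t=0,i=0
  .##.. -> .   bit 12 = 0  t=1,i=2
  .#.## -> #   bit 11 = 1  t=1,i=8
  .#.#. -> #   bit 10 = 1  t=1,i=13
  .#..# -> #   bit 9 = 1  t=0,i=14
  .#... -> .   bit 8 = 0  t=0,i=3
  ..### -> .   bit 7 = 0  t=0,i=6
  ..##. -> .   bit 6 = 0  t=0,i=16
  ..#.# -> .   bit 5 = 0  t=1,i=7
  ..#.. -> .   bit 4 = 0  t=0,i=13
  ...## -> .   bit 3 = 0  t=0,i=5
  ...#. -> .   bit 2 = 0  t=1,i=6
  ....# -> #   bit 1 = 1  t=1,i=5
  ..... -> .   bit 0 = 0  t=2,i=0
  bits 01011101111101001100111000000010 = 1576324610

1576324610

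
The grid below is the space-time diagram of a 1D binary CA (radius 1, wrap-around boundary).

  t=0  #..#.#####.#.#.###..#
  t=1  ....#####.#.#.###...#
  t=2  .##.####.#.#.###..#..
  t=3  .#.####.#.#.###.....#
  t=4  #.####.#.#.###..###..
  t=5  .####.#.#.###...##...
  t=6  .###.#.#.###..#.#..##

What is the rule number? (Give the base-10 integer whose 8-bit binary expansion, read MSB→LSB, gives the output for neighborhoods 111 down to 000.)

169

  [7] ### => #  t=0,i=6
  [6] ##. => .  t=0,i=0
  [5] #.# => #  t=0,i=4
  [4] #.. => .  t=0,i=1
  [3] .## => #  t=0,i=5
  [2] .#. => .  t=0,i=3
  [1] ..# => .  t=0,i=2
  [0] ... => #  t=1,i=1
  bits 10101001 = 169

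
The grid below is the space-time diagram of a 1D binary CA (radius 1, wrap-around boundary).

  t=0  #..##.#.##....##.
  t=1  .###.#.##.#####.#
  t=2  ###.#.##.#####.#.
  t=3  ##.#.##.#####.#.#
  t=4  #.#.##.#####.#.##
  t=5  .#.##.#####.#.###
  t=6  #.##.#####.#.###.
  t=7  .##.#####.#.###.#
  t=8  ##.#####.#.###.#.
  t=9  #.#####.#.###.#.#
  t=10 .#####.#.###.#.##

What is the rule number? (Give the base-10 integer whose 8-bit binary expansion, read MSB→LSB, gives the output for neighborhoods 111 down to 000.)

187

  nb ###: next=#  (t=1,i=2, bit7=1)
  nb ##.: next=.  (t=0,i=4, bit6=0)
  nb #.#: next=#  (t=0,i=5, bit5=1)
  nb #..: next=#  (t=0,i=1, bit4=1)
  nb .##: next=#  (t=0,i=3, bit3=1)
  nb .#.: next=.  (t=0,i=0, bit2=0)
  nb ..#: next=#  (t=0,i=2, bit1=1)
  nb ...: next=#  (t=0,i=11, bit0=1)
  bits 10111011 = 187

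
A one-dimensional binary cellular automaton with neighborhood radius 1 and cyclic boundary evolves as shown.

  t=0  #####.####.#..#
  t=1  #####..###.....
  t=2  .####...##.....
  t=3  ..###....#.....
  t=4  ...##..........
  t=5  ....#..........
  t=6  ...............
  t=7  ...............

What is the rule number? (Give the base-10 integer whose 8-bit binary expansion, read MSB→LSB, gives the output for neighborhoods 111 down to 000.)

192

  [7] ### => #  t=0,i=0
  [6] ##. => #  t=0,i=4
  [5] #.# => .  t=0,i=5
  [4] #.. => .  t=0,i=12
  [3] .## => .  t=0,i=6
  [2] .#. => .  t=0,i=11
  [1] ..# => .  t=0,i=13
  [0] ... => .  t=1,i=11
  bits 11000000 = 192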